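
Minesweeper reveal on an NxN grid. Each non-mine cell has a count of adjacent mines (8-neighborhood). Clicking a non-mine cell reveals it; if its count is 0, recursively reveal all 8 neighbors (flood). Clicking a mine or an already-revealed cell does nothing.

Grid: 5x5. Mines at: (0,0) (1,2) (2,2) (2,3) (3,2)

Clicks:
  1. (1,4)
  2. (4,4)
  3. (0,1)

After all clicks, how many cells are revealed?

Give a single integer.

Click 1 (1,4) count=1: revealed 1 new [(1,4)] -> total=1
Click 2 (4,4) count=0: revealed 4 new [(3,3) (3,4) (4,3) (4,4)] -> total=5
Click 3 (0,1) count=2: revealed 1 new [(0,1)] -> total=6

Answer: 6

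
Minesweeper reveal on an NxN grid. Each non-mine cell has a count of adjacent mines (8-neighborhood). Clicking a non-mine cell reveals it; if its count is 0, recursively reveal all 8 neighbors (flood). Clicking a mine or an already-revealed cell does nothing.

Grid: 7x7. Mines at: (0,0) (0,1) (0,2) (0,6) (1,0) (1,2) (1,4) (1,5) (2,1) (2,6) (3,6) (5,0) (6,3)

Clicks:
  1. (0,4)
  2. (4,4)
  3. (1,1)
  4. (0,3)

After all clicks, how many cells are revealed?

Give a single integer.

Answer: 27

Derivation:
Click 1 (0,4) count=2: revealed 1 new [(0,4)] -> total=1
Click 2 (4,4) count=0: revealed 24 new [(2,2) (2,3) (2,4) (2,5) (3,1) (3,2) (3,3) (3,4) (3,5) (4,1) (4,2) (4,3) (4,4) (4,5) (4,6) (5,1) (5,2) (5,3) (5,4) (5,5) (5,6) (6,4) (6,5) (6,6)] -> total=25
Click 3 (1,1) count=6: revealed 1 new [(1,1)] -> total=26
Click 4 (0,3) count=3: revealed 1 new [(0,3)] -> total=27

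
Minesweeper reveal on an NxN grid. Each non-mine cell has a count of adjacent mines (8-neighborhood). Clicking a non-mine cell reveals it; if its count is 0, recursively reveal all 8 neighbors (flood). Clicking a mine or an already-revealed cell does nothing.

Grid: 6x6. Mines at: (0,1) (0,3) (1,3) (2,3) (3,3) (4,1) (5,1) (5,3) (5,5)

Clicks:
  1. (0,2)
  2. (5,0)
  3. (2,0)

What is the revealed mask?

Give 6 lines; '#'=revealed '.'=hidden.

Click 1 (0,2) count=3: revealed 1 new [(0,2)] -> total=1
Click 2 (5,0) count=2: revealed 1 new [(5,0)] -> total=2
Click 3 (2,0) count=0: revealed 9 new [(1,0) (1,1) (1,2) (2,0) (2,1) (2,2) (3,0) (3,1) (3,2)] -> total=11

Answer: ..#...
###...
###...
###...
......
#.....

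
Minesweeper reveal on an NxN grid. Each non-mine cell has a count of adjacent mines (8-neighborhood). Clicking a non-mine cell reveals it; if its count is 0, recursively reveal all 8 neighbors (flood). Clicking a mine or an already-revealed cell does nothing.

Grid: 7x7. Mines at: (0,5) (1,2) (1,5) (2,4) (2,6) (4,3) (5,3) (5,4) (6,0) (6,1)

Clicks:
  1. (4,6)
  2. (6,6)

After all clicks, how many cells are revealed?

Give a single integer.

Answer: 8

Derivation:
Click 1 (4,6) count=0: revealed 8 new [(3,5) (3,6) (4,5) (4,6) (5,5) (5,6) (6,5) (6,6)] -> total=8
Click 2 (6,6) count=0: revealed 0 new [(none)] -> total=8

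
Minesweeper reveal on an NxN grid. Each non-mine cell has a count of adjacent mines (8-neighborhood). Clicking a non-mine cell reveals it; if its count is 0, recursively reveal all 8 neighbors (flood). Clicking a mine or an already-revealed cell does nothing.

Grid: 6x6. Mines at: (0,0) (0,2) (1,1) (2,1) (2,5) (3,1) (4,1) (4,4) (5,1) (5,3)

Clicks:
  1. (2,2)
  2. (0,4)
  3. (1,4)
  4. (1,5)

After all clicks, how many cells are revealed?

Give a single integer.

Answer: 7

Derivation:
Click 1 (2,2) count=3: revealed 1 new [(2,2)] -> total=1
Click 2 (0,4) count=0: revealed 6 new [(0,3) (0,4) (0,5) (1,3) (1,4) (1,5)] -> total=7
Click 3 (1,4) count=1: revealed 0 new [(none)] -> total=7
Click 4 (1,5) count=1: revealed 0 new [(none)] -> total=7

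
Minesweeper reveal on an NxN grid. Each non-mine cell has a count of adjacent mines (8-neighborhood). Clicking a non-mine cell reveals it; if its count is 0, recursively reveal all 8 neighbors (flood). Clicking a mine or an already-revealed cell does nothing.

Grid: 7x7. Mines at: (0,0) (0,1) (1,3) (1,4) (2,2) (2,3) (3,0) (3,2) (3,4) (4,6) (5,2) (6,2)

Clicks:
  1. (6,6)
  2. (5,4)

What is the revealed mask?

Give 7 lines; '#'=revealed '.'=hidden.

Answer: .......
.......
.......
.......
...###.
...####
...####

Derivation:
Click 1 (6,6) count=0: revealed 11 new [(4,3) (4,4) (4,5) (5,3) (5,4) (5,5) (5,6) (6,3) (6,4) (6,5) (6,6)] -> total=11
Click 2 (5,4) count=0: revealed 0 new [(none)] -> total=11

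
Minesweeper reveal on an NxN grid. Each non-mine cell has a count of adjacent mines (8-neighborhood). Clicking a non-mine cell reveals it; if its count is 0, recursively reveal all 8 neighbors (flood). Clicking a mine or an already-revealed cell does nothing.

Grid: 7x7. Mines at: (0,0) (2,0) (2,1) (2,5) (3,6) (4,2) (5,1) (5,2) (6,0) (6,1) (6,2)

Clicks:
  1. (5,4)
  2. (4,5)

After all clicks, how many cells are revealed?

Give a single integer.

Answer: 15

Derivation:
Click 1 (5,4) count=0: revealed 15 new [(3,3) (3,4) (3,5) (4,3) (4,4) (4,5) (4,6) (5,3) (5,4) (5,5) (5,6) (6,3) (6,4) (6,5) (6,6)] -> total=15
Click 2 (4,5) count=1: revealed 0 new [(none)] -> total=15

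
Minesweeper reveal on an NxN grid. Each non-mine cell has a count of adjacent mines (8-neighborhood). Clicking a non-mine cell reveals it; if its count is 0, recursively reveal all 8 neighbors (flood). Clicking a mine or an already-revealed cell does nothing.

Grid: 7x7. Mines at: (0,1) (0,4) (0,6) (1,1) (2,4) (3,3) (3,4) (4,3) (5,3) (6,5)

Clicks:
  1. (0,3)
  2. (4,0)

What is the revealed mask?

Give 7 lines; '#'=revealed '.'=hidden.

Click 1 (0,3) count=1: revealed 1 new [(0,3)] -> total=1
Click 2 (4,0) count=0: revealed 15 new [(2,0) (2,1) (2,2) (3,0) (3,1) (3,2) (4,0) (4,1) (4,2) (5,0) (5,1) (5,2) (6,0) (6,1) (6,2)] -> total=16

Answer: ...#...
.......
###....
###....
###....
###....
###....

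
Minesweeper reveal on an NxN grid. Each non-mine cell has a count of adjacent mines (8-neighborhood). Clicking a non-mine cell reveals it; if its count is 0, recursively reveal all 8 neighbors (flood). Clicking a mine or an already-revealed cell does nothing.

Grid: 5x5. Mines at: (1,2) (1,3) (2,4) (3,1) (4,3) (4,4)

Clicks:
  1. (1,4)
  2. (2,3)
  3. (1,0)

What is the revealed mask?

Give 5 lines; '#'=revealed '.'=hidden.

Click 1 (1,4) count=2: revealed 1 new [(1,4)] -> total=1
Click 2 (2,3) count=3: revealed 1 new [(2,3)] -> total=2
Click 3 (1,0) count=0: revealed 6 new [(0,0) (0,1) (1,0) (1,1) (2,0) (2,1)] -> total=8

Answer: ##...
##..#
##.#.
.....
.....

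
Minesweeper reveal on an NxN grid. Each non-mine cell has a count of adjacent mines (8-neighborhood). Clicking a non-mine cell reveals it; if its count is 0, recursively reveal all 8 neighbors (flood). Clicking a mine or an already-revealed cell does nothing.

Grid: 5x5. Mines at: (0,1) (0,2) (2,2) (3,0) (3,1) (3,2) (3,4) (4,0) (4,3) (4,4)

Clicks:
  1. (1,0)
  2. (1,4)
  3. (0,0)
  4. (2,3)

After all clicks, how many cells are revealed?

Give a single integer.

Answer: 8

Derivation:
Click 1 (1,0) count=1: revealed 1 new [(1,0)] -> total=1
Click 2 (1,4) count=0: revealed 6 new [(0,3) (0,4) (1,3) (1,4) (2,3) (2,4)] -> total=7
Click 3 (0,0) count=1: revealed 1 new [(0,0)] -> total=8
Click 4 (2,3) count=3: revealed 0 new [(none)] -> total=8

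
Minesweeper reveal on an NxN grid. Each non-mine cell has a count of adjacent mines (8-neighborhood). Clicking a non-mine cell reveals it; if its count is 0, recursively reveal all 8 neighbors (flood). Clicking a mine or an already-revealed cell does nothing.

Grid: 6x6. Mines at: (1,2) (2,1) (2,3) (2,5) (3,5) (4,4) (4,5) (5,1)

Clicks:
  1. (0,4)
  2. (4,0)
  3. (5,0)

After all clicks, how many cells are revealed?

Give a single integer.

Answer: 8

Derivation:
Click 1 (0,4) count=0: revealed 6 new [(0,3) (0,4) (0,5) (1,3) (1,4) (1,5)] -> total=6
Click 2 (4,0) count=1: revealed 1 new [(4,0)] -> total=7
Click 3 (5,0) count=1: revealed 1 new [(5,0)] -> total=8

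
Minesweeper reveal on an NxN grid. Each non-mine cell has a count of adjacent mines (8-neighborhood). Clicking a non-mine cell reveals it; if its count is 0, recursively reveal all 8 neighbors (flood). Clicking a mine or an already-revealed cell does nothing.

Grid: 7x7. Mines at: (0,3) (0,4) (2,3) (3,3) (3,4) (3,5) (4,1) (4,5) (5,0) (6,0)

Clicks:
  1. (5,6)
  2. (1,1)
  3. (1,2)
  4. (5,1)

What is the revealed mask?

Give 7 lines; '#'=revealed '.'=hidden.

Answer: ###....
###....
###....
###....
.......
.#....#
.......

Derivation:
Click 1 (5,6) count=1: revealed 1 new [(5,6)] -> total=1
Click 2 (1,1) count=0: revealed 12 new [(0,0) (0,1) (0,2) (1,0) (1,1) (1,2) (2,0) (2,1) (2,2) (3,0) (3,1) (3,2)] -> total=13
Click 3 (1,2) count=2: revealed 0 new [(none)] -> total=13
Click 4 (5,1) count=3: revealed 1 new [(5,1)] -> total=14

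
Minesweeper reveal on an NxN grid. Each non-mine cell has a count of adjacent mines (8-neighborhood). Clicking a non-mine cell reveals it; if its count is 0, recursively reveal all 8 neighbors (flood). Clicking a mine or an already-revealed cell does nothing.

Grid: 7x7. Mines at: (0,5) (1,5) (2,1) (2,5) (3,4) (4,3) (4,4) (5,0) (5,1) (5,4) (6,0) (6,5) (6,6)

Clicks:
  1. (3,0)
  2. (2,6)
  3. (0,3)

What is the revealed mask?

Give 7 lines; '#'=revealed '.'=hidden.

Answer: #####..
#####..
..###.#
#......
.......
.......
.......

Derivation:
Click 1 (3,0) count=1: revealed 1 new [(3,0)] -> total=1
Click 2 (2,6) count=2: revealed 1 new [(2,6)] -> total=2
Click 3 (0,3) count=0: revealed 13 new [(0,0) (0,1) (0,2) (0,3) (0,4) (1,0) (1,1) (1,2) (1,3) (1,4) (2,2) (2,3) (2,4)] -> total=15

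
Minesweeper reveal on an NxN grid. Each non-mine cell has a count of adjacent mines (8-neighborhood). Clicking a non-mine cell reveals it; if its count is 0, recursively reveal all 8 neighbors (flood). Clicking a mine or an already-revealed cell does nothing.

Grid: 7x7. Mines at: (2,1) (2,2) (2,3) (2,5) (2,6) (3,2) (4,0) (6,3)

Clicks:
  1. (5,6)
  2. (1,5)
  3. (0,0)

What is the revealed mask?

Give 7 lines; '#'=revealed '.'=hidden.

Answer: #######
#######
.......
...####
...####
...####
....###

Derivation:
Click 1 (5,6) count=0: revealed 15 new [(3,3) (3,4) (3,5) (3,6) (4,3) (4,4) (4,5) (4,6) (5,3) (5,4) (5,5) (5,6) (6,4) (6,5) (6,6)] -> total=15
Click 2 (1,5) count=2: revealed 1 new [(1,5)] -> total=16
Click 3 (0,0) count=0: revealed 13 new [(0,0) (0,1) (0,2) (0,3) (0,4) (0,5) (0,6) (1,0) (1,1) (1,2) (1,3) (1,4) (1,6)] -> total=29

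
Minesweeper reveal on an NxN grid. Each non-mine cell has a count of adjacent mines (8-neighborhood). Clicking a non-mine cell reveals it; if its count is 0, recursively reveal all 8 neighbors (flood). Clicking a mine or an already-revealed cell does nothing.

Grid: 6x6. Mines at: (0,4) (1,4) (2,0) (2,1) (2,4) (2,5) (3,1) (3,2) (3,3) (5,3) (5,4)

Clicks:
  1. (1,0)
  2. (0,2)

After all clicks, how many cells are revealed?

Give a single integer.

Answer: 8

Derivation:
Click 1 (1,0) count=2: revealed 1 new [(1,0)] -> total=1
Click 2 (0,2) count=0: revealed 7 new [(0,0) (0,1) (0,2) (0,3) (1,1) (1,2) (1,3)] -> total=8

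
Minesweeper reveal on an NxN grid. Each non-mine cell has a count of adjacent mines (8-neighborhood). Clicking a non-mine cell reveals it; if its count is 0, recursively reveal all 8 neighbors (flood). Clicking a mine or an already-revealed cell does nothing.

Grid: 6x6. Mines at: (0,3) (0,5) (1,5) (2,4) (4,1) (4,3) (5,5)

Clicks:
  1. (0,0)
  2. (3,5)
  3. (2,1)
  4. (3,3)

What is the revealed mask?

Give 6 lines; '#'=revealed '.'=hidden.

Answer: ###...
####..
####..
####.#
......
......

Derivation:
Click 1 (0,0) count=0: revealed 15 new [(0,0) (0,1) (0,2) (1,0) (1,1) (1,2) (1,3) (2,0) (2,1) (2,2) (2,3) (3,0) (3,1) (3,2) (3,3)] -> total=15
Click 2 (3,5) count=1: revealed 1 new [(3,5)] -> total=16
Click 3 (2,1) count=0: revealed 0 new [(none)] -> total=16
Click 4 (3,3) count=2: revealed 0 new [(none)] -> total=16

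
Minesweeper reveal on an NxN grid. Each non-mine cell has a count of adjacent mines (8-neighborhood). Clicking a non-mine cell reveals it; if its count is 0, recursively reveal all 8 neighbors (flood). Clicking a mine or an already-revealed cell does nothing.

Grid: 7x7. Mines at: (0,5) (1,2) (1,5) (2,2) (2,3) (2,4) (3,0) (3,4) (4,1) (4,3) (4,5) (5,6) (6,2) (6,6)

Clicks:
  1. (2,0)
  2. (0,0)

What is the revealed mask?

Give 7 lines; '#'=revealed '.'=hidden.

Answer: ##.....
##.....
##.....
.......
.......
.......
.......

Derivation:
Click 1 (2,0) count=1: revealed 1 new [(2,0)] -> total=1
Click 2 (0,0) count=0: revealed 5 new [(0,0) (0,1) (1,0) (1,1) (2,1)] -> total=6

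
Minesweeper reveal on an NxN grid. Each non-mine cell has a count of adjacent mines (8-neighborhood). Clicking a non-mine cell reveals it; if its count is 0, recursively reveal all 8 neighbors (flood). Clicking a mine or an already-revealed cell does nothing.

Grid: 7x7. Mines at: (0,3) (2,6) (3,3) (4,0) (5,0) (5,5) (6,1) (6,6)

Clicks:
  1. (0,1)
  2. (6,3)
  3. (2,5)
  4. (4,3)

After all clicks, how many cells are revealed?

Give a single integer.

Answer: 22

Derivation:
Click 1 (0,1) count=0: revealed 12 new [(0,0) (0,1) (0,2) (1,0) (1,1) (1,2) (2,0) (2,1) (2,2) (3,0) (3,1) (3,2)] -> total=12
Click 2 (6,3) count=0: revealed 9 new [(4,2) (4,3) (4,4) (5,2) (5,3) (5,4) (6,2) (6,3) (6,4)] -> total=21
Click 3 (2,5) count=1: revealed 1 new [(2,5)] -> total=22
Click 4 (4,3) count=1: revealed 0 new [(none)] -> total=22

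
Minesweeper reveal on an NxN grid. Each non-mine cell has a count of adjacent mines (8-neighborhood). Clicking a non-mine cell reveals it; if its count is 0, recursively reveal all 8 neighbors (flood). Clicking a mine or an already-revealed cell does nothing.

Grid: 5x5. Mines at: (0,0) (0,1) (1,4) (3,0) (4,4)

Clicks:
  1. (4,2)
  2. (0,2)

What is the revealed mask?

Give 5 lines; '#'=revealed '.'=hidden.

Answer: ..#..
.###.
.###.
.###.
.###.

Derivation:
Click 1 (4,2) count=0: revealed 12 new [(1,1) (1,2) (1,3) (2,1) (2,2) (2,3) (3,1) (3,2) (3,3) (4,1) (4,2) (4,3)] -> total=12
Click 2 (0,2) count=1: revealed 1 new [(0,2)] -> total=13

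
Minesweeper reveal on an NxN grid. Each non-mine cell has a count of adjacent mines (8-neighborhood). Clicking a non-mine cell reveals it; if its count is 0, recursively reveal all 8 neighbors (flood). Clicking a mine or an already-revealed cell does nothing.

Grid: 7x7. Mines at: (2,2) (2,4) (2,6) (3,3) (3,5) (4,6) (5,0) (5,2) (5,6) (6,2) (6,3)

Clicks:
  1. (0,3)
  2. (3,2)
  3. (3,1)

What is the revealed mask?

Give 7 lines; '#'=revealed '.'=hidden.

Answer: #######
#######
##.....
###....
##.....
.......
.......

Derivation:
Click 1 (0,3) count=0: revealed 20 new [(0,0) (0,1) (0,2) (0,3) (0,4) (0,5) (0,6) (1,0) (1,1) (1,2) (1,3) (1,4) (1,5) (1,6) (2,0) (2,1) (3,0) (3,1) (4,0) (4,1)] -> total=20
Click 2 (3,2) count=2: revealed 1 new [(3,2)] -> total=21
Click 3 (3,1) count=1: revealed 0 new [(none)] -> total=21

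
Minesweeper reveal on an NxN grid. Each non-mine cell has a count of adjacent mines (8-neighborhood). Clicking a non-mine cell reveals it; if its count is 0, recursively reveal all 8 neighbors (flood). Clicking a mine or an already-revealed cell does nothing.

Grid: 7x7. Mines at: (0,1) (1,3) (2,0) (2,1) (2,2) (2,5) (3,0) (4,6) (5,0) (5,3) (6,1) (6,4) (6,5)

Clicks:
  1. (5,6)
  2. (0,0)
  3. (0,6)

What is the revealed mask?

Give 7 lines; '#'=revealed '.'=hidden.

Click 1 (5,6) count=2: revealed 1 new [(5,6)] -> total=1
Click 2 (0,0) count=1: revealed 1 new [(0,0)] -> total=2
Click 3 (0,6) count=0: revealed 6 new [(0,4) (0,5) (0,6) (1,4) (1,5) (1,6)] -> total=8

Answer: #...###
....###
.......
.......
.......
......#
.......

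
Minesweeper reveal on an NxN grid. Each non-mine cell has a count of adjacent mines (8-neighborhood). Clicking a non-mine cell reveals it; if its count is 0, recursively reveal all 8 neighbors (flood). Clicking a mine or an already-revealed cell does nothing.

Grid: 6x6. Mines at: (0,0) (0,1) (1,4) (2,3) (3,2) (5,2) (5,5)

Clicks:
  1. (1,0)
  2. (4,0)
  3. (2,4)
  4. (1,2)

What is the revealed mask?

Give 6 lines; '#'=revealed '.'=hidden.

Click 1 (1,0) count=2: revealed 1 new [(1,0)] -> total=1
Click 2 (4,0) count=0: revealed 9 new [(1,1) (2,0) (2,1) (3,0) (3,1) (4,0) (4,1) (5,0) (5,1)] -> total=10
Click 3 (2,4) count=2: revealed 1 new [(2,4)] -> total=11
Click 4 (1,2) count=2: revealed 1 new [(1,2)] -> total=12

Answer: ......
###...
##..#.
##....
##....
##....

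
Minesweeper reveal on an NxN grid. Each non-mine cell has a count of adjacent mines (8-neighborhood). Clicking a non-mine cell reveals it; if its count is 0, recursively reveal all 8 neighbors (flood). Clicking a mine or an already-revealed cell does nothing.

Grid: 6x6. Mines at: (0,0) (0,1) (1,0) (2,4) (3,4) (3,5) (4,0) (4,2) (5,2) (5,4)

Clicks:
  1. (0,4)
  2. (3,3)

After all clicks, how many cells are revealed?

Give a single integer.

Click 1 (0,4) count=0: revealed 8 new [(0,2) (0,3) (0,4) (0,5) (1,2) (1,3) (1,4) (1,5)] -> total=8
Click 2 (3,3) count=3: revealed 1 new [(3,3)] -> total=9

Answer: 9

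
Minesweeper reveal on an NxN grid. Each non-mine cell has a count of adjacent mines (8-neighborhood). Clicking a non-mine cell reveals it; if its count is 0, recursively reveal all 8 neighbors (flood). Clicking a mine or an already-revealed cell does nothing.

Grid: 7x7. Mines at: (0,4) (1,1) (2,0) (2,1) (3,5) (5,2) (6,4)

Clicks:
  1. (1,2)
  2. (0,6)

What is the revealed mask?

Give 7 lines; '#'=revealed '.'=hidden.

Click 1 (1,2) count=2: revealed 1 new [(1,2)] -> total=1
Click 2 (0,6) count=0: revealed 6 new [(0,5) (0,6) (1,5) (1,6) (2,5) (2,6)] -> total=7

Answer: .....##
..#..##
.....##
.......
.......
.......
.......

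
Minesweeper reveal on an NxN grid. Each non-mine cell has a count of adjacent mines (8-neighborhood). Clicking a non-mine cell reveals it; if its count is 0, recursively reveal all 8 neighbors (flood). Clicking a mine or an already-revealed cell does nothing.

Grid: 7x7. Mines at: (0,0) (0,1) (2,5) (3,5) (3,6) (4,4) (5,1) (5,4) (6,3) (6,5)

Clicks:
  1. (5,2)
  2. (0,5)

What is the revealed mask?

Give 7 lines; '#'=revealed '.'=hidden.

Answer: ..#####
#######
#####..
#####..
####...
..#....
.......

Derivation:
Click 1 (5,2) count=2: revealed 1 new [(5,2)] -> total=1
Click 2 (0,5) count=0: revealed 26 new [(0,2) (0,3) (0,4) (0,5) (0,6) (1,0) (1,1) (1,2) (1,3) (1,4) (1,5) (1,6) (2,0) (2,1) (2,2) (2,3) (2,4) (3,0) (3,1) (3,2) (3,3) (3,4) (4,0) (4,1) (4,2) (4,3)] -> total=27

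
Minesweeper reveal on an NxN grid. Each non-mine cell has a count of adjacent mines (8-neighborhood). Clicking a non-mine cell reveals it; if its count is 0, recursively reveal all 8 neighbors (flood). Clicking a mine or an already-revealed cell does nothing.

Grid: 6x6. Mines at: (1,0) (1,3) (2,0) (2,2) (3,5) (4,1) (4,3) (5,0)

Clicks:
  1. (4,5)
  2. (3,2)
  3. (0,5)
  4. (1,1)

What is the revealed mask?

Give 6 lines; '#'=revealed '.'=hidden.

Answer: ....##
.#..##
....##
..#...
.....#
......

Derivation:
Click 1 (4,5) count=1: revealed 1 new [(4,5)] -> total=1
Click 2 (3,2) count=3: revealed 1 new [(3,2)] -> total=2
Click 3 (0,5) count=0: revealed 6 new [(0,4) (0,5) (1,4) (1,5) (2,4) (2,5)] -> total=8
Click 4 (1,1) count=3: revealed 1 new [(1,1)] -> total=9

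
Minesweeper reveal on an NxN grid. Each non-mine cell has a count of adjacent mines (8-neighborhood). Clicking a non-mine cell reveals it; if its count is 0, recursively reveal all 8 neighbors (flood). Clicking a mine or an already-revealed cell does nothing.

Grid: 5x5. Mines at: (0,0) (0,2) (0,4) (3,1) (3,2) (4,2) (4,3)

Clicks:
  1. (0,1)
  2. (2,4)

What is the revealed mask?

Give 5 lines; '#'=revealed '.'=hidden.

Click 1 (0,1) count=2: revealed 1 new [(0,1)] -> total=1
Click 2 (2,4) count=0: revealed 6 new [(1,3) (1,4) (2,3) (2,4) (3,3) (3,4)] -> total=7

Answer: .#...
...##
...##
...##
.....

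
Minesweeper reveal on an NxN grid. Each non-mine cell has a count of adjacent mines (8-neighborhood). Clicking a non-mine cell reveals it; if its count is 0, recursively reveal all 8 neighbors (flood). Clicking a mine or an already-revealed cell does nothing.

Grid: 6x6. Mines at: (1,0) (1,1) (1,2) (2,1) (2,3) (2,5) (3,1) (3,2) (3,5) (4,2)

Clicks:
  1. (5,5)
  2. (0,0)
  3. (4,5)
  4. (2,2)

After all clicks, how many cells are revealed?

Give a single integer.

Click 1 (5,5) count=0: revealed 6 new [(4,3) (4,4) (4,5) (5,3) (5,4) (5,5)] -> total=6
Click 2 (0,0) count=2: revealed 1 new [(0,0)] -> total=7
Click 3 (4,5) count=1: revealed 0 new [(none)] -> total=7
Click 4 (2,2) count=6: revealed 1 new [(2,2)] -> total=8

Answer: 8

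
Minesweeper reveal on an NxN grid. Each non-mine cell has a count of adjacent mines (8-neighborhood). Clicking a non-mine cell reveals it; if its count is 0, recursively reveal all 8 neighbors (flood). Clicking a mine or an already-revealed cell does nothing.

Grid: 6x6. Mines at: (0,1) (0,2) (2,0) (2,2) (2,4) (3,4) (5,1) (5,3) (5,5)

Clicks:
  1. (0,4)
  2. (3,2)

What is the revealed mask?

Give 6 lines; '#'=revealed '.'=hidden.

Click 1 (0,4) count=0: revealed 6 new [(0,3) (0,4) (0,5) (1,3) (1,4) (1,5)] -> total=6
Click 2 (3,2) count=1: revealed 1 new [(3,2)] -> total=7

Answer: ...###
...###
......
..#...
......
......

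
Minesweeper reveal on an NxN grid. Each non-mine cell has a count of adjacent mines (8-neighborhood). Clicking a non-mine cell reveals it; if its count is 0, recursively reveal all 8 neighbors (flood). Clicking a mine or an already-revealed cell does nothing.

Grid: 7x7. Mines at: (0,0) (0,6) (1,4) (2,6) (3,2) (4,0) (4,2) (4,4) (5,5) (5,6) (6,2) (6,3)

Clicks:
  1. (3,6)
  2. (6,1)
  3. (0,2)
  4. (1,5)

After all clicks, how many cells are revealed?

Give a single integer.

Answer: 12

Derivation:
Click 1 (3,6) count=1: revealed 1 new [(3,6)] -> total=1
Click 2 (6,1) count=1: revealed 1 new [(6,1)] -> total=2
Click 3 (0,2) count=0: revealed 9 new [(0,1) (0,2) (0,3) (1,1) (1,2) (1,3) (2,1) (2,2) (2,3)] -> total=11
Click 4 (1,5) count=3: revealed 1 new [(1,5)] -> total=12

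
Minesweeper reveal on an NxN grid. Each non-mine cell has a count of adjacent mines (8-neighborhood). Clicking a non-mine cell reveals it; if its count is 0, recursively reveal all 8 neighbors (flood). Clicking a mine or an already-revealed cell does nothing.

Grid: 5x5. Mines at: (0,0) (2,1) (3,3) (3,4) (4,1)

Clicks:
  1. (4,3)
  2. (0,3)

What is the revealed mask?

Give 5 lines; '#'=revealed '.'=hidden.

Answer: .####
.####
..###
.....
...#.

Derivation:
Click 1 (4,3) count=2: revealed 1 new [(4,3)] -> total=1
Click 2 (0,3) count=0: revealed 11 new [(0,1) (0,2) (0,3) (0,4) (1,1) (1,2) (1,3) (1,4) (2,2) (2,3) (2,4)] -> total=12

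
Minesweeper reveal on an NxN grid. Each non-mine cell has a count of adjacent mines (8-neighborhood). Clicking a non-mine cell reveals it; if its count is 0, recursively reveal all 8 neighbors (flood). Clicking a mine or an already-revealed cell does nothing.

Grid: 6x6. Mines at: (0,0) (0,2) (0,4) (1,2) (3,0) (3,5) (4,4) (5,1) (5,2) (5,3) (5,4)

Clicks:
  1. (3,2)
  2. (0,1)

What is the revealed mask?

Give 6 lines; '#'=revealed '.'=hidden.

Answer: .#....
......
.###..
.###..
.###..
......

Derivation:
Click 1 (3,2) count=0: revealed 9 new [(2,1) (2,2) (2,3) (3,1) (3,2) (3,3) (4,1) (4,2) (4,3)] -> total=9
Click 2 (0,1) count=3: revealed 1 new [(0,1)] -> total=10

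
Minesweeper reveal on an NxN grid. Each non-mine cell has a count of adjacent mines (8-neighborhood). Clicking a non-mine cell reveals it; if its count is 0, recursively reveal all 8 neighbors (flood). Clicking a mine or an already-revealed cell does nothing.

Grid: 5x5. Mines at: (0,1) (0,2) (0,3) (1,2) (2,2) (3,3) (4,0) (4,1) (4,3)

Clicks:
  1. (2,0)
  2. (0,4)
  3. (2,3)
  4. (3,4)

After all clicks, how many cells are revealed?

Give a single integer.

Answer: 9

Derivation:
Click 1 (2,0) count=0: revealed 6 new [(1,0) (1,1) (2,0) (2,1) (3,0) (3,1)] -> total=6
Click 2 (0,4) count=1: revealed 1 new [(0,4)] -> total=7
Click 3 (2,3) count=3: revealed 1 new [(2,3)] -> total=8
Click 4 (3,4) count=2: revealed 1 new [(3,4)] -> total=9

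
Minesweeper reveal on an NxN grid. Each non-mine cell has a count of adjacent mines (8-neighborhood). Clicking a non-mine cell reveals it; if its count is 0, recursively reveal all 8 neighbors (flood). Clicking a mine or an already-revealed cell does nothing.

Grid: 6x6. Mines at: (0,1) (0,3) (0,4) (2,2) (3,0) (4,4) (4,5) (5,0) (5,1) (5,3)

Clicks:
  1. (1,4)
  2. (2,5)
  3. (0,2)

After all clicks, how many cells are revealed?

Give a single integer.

Answer: 10

Derivation:
Click 1 (1,4) count=2: revealed 1 new [(1,4)] -> total=1
Click 2 (2,5) count=0: revealed 8 new [(1,3) (1,5) (2,3) (2,4) (2,5) (3,3) (3,4) (3,5)] -> total=9
Click 3 (0,2) count=2: revealed 1 new [(0,2)] -> total=10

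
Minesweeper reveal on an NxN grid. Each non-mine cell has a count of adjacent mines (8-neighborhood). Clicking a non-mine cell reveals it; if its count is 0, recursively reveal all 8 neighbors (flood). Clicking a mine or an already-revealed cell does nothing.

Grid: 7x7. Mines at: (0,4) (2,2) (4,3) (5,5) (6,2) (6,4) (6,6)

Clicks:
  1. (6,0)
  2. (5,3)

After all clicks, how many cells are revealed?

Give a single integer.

Answer: 22

Derivation:
Click 1 (6,0) count=0: revealed 21 new [(0,0) (0,1) (0,2) (0,3) (1,0) (1,1) (1,2) (1,3) (2,0) (2,1) (3,0) (3,1) (3,2) (4,0) (4,1) (4,2) (5,0) (5,1) (5,2) (6,0) (6,1)] -> total=21
Click 2 (5,3) count=3: revealed 1 new [(5,3)] -> total=22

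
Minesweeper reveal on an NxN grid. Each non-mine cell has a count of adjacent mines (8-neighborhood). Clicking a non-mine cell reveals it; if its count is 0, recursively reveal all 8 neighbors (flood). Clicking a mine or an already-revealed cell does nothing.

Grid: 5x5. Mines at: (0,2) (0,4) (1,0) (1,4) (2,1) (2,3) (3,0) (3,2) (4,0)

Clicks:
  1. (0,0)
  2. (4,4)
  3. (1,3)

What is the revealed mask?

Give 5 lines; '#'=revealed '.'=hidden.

Answer: #....
...#.
.....
...##
...##

Derivation:
Click 1 (0,0) count=1: revealed 1 new [(0,0)] -> total=1
Click 2 (4,4) count=0: revealed 4 new [(3,3) (3,4) (4,3) (4,4)] -> total=5
Click 3 (1,3) count=4: revealed 1 new [(1,3)] -> total=6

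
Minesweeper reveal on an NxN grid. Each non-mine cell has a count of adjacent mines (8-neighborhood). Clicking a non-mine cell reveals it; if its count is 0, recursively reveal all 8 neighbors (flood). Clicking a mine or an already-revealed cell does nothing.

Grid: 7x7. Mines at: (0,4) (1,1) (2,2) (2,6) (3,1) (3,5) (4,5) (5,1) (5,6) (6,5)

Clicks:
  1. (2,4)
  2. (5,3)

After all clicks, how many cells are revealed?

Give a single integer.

Click 1 (2,4) count=1: revealed 1 new [(2,4)] -> total=1
Click 2 (5,3) count=0: revealed 12 new [(3,2) (3,3) (3,4) (4,2) (4,3) (4,4) (5,2) (5,3) (5,4) (6,2) (6,3) (6,4)] -> total=13

Answer: 13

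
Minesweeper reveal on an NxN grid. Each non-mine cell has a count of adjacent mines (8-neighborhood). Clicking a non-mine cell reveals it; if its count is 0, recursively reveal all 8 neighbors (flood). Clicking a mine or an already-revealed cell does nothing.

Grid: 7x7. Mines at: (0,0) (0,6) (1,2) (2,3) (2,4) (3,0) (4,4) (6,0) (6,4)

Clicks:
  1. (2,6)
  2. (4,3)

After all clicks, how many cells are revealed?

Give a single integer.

Click 1 (2,6) count=0: revealed 12 new [(1,5) (1,6) (2,5) (2,6) (3,5) (3,6) (4,5) (4,6) (5,5) (5,6) (6,5) (6,6)] -> total=12
Click 2 (4,3) count=1: revealed 1 new [(4,3)] -> total=13

Answer: 13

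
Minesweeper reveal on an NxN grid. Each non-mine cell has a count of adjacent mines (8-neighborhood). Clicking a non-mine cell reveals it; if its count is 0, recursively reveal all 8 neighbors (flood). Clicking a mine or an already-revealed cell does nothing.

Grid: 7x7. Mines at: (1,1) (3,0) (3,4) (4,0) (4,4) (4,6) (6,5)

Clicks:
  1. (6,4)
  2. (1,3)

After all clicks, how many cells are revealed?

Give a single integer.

Answer: 18

Derivation:
Click 1 (6,4) count=1: revealed 1 new [(6,4)] -> total=1
Click 2 (1,3) count=0: revealed 17 new [(0,2) (0,3) (0,4) (0,5) (0,6) (1,2) (1,3) (1,4) (1,5) (1,6) (2,2) (2,3) (2,4) (2,5) (2,6) (3,5) (3,6)] -> total=18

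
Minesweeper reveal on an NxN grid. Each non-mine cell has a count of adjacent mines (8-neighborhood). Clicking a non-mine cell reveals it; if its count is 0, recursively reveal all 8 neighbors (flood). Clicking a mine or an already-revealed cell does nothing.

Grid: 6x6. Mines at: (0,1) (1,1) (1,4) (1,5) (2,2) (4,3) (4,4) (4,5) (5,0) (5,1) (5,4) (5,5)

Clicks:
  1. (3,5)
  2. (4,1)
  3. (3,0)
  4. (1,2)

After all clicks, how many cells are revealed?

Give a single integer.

Answer: 8

Derivation:
Click 1 (3,5) count=2: revealed 1 new [(3,5)] -> total=1
Click 2 (4,1) count=2: revealed 1 new [(4,1)] -> total=2
Click 3 (3,0) count=0: revealed 5 new [(2,0) (2,1) (3,0) (3,1) (4,0)] -> total=7
Click 4 (1,2) count=3: revealed 1 new [(1,2)] -> total=8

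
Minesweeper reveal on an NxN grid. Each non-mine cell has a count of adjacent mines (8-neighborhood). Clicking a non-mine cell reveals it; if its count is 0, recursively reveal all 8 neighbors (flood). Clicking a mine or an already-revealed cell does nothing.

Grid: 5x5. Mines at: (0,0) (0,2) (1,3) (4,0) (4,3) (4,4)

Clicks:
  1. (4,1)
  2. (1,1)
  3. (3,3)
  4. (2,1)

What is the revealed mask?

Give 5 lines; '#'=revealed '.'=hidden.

Click 1 (4,1) count=1: revealed 1 new [(4,1)] -> total=1
Click 2 (1,1) count=2: revealed 1 new [(1,1)] -> total=2
Click 3 (3,3) count=2: revealed 1 new [(3,3)] -> total=3
Click 4 (2,1) count=0: revealed 8 new [(1,0) (1,2) (2,0) (2,1) (2,2) (3,0) (3,1) (3,2)] -> total=11

Answer: .....
###..
###..
####.
.#...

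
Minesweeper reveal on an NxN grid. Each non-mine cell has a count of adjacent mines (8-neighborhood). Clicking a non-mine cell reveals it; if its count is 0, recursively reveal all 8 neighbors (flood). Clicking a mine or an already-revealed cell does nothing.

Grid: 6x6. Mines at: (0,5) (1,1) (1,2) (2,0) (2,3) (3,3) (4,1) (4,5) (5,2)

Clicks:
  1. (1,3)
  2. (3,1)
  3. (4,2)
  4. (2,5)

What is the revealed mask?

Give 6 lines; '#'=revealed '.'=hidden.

Answer: ......
...###
....##
.#..##
..#...
......

Derivation:
Click 1 (1,3) count=2: revealed 1 new [(1,3)] -> total=1
Click 2 (3,1) count=2: revealed 1 new [(3,1)] -> total=2
Click 3 (4,2) count=3: revealed 1 new [(4,2)] -> total=3
Click 4 (2,5) count=0: revealed 6 new [(1,4) (1,5) (2,4) (2,5) (3,4) (3,5)] -> total=9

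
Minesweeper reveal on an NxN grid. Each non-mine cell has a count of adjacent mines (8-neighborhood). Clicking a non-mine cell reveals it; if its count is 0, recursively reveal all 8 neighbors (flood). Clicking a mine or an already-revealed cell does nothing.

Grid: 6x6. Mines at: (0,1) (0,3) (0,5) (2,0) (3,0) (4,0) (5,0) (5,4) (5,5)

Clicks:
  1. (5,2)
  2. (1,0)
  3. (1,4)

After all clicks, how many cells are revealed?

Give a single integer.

Answer: 24

Derivation:
Click 1 (5,2) count=0: revealed 23 new [(1,1) (1,2) (1,3) (1,4) (1,5) (2,1) (2,2) (2,3) (2,4) (2,5) (3,1) (3,2) (3,3) (3,4) (3,5) (4,1) (4,2) (4,3) (4,4) (4,5) (5,1) (5,2) (5,3)] -> total=23
Click 2 (1,0) count=2: revealed 1 new [(1,0)] -> total=24
Click 3 (1,4) count=2: revealed 0 new [(none)] -> total=24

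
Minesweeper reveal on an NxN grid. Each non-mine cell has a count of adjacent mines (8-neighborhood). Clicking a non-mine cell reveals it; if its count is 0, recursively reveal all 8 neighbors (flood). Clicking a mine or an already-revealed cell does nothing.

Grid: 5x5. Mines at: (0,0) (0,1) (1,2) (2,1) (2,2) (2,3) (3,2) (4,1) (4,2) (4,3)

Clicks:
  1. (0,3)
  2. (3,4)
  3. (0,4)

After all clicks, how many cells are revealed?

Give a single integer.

Click 1 (0,3) count=1: revealed 1 new [(0,3)] -> total=1
Click 2 (3,4) count=2: revealed 1 new [(3,4)] -> total=2
Click 3 (0,4) count=0: revealed 3 new [(0,4) (1,3) (1,4)] -> total=5

Answer: 5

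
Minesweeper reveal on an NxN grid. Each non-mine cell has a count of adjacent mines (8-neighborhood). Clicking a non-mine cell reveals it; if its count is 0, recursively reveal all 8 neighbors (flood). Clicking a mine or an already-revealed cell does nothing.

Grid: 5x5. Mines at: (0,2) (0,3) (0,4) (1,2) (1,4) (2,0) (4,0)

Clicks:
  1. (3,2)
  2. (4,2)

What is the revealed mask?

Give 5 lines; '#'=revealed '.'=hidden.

Click 1 (3,2) count=0: revealed 12 new [(2,1) (2,2) (2,3) (2,4) (3,1) (3,2) (3,3) (3,4) (4,1) (4,2) (4,3) (4,4)] -> total=12
Click 2 (4,2) count=0: revealed 0 new [(none)] -> total=12

Answer: .....
.....
.####
.####
.####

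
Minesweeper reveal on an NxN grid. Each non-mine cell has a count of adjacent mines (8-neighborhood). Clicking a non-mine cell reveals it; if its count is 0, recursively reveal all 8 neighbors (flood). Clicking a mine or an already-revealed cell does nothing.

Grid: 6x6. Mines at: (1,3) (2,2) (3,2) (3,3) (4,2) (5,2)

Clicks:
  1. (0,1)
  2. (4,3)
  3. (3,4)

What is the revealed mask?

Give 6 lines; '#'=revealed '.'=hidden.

Answer: ###...
###...
##....
##..#.
##.#..
##....

Derivation:
Click 1 (0,1) count=0: revealed 14 new [(0,0) (0,1) (0,2) (1,0) (1,1) (1,2) (2,0) (2,1) (3,0) (3,1) (4,0) (4,1) (5,0) (5,1)] -> total=14
Click 2 (4,3) count=4: revealed 1 new [(4,3)] -> total=15
Click 3 (3,4) count=1: revealed 1 new [(3,4)] -> total=16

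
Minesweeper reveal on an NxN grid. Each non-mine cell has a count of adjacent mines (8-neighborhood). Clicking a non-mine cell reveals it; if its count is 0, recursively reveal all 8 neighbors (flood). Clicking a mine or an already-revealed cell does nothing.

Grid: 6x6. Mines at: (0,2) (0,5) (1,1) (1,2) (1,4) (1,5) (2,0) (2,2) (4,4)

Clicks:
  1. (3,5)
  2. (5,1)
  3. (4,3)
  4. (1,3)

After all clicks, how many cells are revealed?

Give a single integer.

Click 1 (3,5) count=1: revealed 1 new [(3,5)] -> total=1
Click 2 (5,1) count=0: revealed 12 new [(3,0) (3,1) (3,2) (3,3) (4,0) (4,1) (4,2) (4,3) (5,0) (5,1) (5,2) (5,3)] -> total=13
Click 3 (4,3) count=1: revealed 0 new [(none)] -> total=13
Click 4 (1,3) count=4: revealed 1 new [(1,3)] -> total=14

Answer: 14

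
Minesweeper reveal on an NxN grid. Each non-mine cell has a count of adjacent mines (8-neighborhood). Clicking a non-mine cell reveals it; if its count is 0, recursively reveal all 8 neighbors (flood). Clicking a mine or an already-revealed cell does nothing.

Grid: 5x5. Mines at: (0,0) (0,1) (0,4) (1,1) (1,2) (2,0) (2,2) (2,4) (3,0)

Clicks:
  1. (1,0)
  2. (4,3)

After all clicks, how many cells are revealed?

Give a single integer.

Answer: 9

Derivation:
Click 1 (1,0) count=4: revealed 1 new [(1,0)] -> total=1
Click 2 (4,3) count=0: revealed 8 new [(3,1) (3,2) (3,3) (3,4) (4,1) (4,2) (4,3) (4,4)] -> total=9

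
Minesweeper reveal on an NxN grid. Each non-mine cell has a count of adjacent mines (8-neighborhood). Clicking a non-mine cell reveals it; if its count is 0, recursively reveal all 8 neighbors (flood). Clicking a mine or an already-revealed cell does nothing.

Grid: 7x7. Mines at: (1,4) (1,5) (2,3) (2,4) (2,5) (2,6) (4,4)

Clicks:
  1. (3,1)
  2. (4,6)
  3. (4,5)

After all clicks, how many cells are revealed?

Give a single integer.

Answer: 37

Derivation:
Click 1 (3,1) count=0: revealed 37 new [(0,0) (0,1) (0,2) (0,3) (1,0) (1,1) (1,2) (1,3) (2,0) (2,1) (2,2) (3,0) (3,1) (3,2) (3,3) (3,5) (3,6) (4,0) (4,1) (4,2) (4,3) (4,5) (4,6) (5,0) (5,1) (5,2) (5,3) (5,4) (5,5) (5,6) (6,0) (6,1) (6,2) (6,3) (6,4) (6,5) (6,6)] -> total=37
Click 2 (4,6) count=0: revealed 0 new [(none)] -> total=37
Click 3 (4,5) count=1: revealed 0 new [(none)] -> total=37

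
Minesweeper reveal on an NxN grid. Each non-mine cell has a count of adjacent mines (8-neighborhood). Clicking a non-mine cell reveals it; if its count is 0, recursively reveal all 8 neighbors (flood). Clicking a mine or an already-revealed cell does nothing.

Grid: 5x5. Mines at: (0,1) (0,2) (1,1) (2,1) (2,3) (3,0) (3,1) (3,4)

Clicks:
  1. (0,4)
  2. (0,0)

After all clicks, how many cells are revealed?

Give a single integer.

Answer: 5

Derivation:
Click 1 (0,4) count=0: revealed 4 new [(0,3) (0,4) (1,3) (1,4)] -> total=4
Click 2 (0,0) count=2: revealed 1 new [(0,0)] -> total=5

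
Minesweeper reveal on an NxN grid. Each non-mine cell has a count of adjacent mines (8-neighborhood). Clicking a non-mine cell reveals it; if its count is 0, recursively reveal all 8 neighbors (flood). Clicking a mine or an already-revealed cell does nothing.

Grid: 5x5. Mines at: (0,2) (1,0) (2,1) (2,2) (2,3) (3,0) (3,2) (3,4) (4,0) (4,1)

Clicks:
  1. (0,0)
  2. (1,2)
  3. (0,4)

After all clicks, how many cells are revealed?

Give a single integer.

Answer: 6

Derivation:
Click 1 (0,0) count=1: revealed 1 new [(0,0)] -> total=1
Click 2 (1,2) count=4: revealed 1 new [(1,2)] -> total=2
Click 3 (0,4) count=0: revealed 4 new [(0,3) (0,4) (1,3) (1,4)] -> total=6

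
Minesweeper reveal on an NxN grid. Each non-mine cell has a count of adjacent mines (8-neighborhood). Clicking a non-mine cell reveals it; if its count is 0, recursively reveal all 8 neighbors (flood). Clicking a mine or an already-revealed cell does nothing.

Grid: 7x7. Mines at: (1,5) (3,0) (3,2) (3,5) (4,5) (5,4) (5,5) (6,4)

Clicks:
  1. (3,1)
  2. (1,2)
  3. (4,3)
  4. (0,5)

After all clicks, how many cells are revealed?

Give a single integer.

Click 1 (3,1) count=2: revealed 1 new [(3,1)] -> total=1
Click 2 (1,2) count=0: revealed 15 new [(0,0) (0,1) (0,2) (0,3) (0,4) (1,0) (1,1) (1,2) (1,3) (1,4) (2,0) (2,1) (2,2) (2,3) (2,4)] -> total=16
Click 3 (4,3) count=2: revealed 1 new [(4,3)] -> total=17
Click 4 (0,5) count=1: revealed 1 new [(0,5)] -> total=18

Answer: 18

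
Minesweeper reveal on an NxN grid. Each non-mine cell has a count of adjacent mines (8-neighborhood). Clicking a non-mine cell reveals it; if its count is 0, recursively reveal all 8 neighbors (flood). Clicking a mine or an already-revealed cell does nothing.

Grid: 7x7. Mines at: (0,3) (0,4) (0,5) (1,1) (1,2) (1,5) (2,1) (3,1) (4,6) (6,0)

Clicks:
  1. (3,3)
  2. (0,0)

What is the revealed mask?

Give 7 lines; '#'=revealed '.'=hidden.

Answer: #......
.......
..####.
..####.
.#####.
.######
.######

Derivation:
Click 1 (3,3) count=0: revealed 25 new [(2,2) (2,3) (2,4) (2,5) (3,2) (3,3) (3,4) (3,5) (4,1) (4,2) (4,3) (4,4) (4,5) (5,1) (5,2) (5,3) (5,4) (5,5) (5,6) (6,1) (6,2) (6,3) (6,4) (6,5) (6,6)] -> total=25
Click 2 (0,0) count=1: revealed 1 new [(0,0)] -> total=26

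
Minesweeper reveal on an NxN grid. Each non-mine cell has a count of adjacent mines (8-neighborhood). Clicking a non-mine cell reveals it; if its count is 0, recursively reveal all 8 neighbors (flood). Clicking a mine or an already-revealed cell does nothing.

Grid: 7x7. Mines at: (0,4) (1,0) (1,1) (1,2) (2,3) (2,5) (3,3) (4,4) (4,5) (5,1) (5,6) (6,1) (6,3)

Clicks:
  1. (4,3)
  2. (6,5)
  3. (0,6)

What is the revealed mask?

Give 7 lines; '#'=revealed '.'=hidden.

Answer: .....##
.....##
.......
.......
...#...
.......
.....#.

Derivation:
Click 1 (4,3) count=2: revealed 1 new [(4,3)] -> total=1
Click 2 (6,5) count=1: revealed 1 new [(6,5)] -> total=2
Click 3 (0,6) count=0: revealed 4 new [(0,5) (0,6) (1,5) (1,6)] -> total=6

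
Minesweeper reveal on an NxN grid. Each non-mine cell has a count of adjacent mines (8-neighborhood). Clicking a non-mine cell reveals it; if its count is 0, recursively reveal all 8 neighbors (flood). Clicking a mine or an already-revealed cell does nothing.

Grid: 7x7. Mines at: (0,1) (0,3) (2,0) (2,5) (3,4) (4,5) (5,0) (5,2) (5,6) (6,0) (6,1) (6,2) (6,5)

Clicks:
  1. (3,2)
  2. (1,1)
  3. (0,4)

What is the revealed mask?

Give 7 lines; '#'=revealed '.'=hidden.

Answer: ....#..
.###...
.###...
.###...
.###...
.......
.......

Derivation:
Click 1 (3,2) count=0: revealed 12 new [(1,1) (1,2) (1,3) (2,1) (2,2) (2,3) (3,1) (3,2) (3,3) (4,1) (4,2) (4,3)] -> total=12
Click 2 (1,1) count=2: revealed 0 new [(none)] -> total=12
Click 3 (0,4) count=1: revealed 1 new [(0,4)] -> total=13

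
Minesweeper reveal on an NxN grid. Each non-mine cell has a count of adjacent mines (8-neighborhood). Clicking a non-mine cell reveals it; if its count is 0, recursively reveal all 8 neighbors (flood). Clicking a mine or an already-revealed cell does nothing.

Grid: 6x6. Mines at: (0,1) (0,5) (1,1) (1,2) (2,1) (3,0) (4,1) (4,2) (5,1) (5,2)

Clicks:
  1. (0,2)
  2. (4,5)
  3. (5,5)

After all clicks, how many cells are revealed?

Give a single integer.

Click 1 (0,2) count=3: revealed 1 new [(0,2)] -> total=1
Click 2 (4,5) count=0: revealed 15 new [(1,3) (1,4) (1,5) (2,3) (2,4) (2,5) (3,3) (3,4) (3,5) (4,3) (4,4) (4,5) (5,3) (5,4) (5,5)] -> total=16
Click 3 (5,5) count=0: revealed 0 new [(none)] -> total=16

Answer: 16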